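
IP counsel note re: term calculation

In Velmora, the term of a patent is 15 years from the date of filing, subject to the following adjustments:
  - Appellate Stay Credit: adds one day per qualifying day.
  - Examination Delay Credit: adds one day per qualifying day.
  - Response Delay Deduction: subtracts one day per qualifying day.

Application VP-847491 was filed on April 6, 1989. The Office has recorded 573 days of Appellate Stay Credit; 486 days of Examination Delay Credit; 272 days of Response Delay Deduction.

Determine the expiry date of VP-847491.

June 2, 2006

Base term: filing date + 15 years → 6 April 2004.
Appellate Stay Credit: +573 days → 31 October 2005.
Examination Delay Credit: +486 days → 1 March 2007.
Response Delay Deduction: −272 days → 2 June 2006.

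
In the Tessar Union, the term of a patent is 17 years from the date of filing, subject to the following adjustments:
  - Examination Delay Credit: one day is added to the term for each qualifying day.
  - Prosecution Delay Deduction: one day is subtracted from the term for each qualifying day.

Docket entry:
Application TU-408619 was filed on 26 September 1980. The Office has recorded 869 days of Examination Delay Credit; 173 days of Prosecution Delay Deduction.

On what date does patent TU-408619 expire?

1999-08-23

Base term: filing date + 17 years → 26 September 1997.
Examination Delay Credit: +869 days → 12 February 2000.
Prosecution Delay Deduction: −173 days → 23 August 1999.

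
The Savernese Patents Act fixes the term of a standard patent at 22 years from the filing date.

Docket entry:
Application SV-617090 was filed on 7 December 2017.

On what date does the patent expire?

2039-12-07

Filing date + 22 years → 7 December 2039.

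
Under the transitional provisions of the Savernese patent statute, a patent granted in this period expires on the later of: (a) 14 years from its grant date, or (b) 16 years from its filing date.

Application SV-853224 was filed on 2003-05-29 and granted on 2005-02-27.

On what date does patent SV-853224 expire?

(a) grant + 14 years → 27 February 2019.
(b) filing + 16 years → 29 May 2019.
Later of the two: 29 May 2019.

May 29, 2019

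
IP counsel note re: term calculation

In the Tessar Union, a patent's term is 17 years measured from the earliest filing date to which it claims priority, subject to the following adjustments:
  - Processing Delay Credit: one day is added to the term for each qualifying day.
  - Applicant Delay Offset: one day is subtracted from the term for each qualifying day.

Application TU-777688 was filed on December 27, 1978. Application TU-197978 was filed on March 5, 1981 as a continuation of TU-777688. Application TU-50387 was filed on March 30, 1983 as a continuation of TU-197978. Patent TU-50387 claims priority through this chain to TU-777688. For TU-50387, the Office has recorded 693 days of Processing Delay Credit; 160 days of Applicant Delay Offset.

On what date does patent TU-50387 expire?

Earliest priority filing: 27 December 1978.
Base term: 27 December 1978 + 17 years → 27 December 1995.
Processing Delay Credit: +693 days → 19 November 1997.
Applicant Delay Offset: −160 days → 12 June 1997.

1997-06-12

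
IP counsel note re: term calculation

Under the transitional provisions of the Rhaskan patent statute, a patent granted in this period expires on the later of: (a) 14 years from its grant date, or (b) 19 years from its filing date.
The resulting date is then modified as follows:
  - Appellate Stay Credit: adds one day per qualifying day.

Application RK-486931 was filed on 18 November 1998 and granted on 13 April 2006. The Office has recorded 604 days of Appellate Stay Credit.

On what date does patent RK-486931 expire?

December 8, 2021

(a) grant + 14 years → 13 April 2020.
(b) filing + 19 years → 18 November 2017.
Later of the two: 13 April 2020.
Appellate Stay Credit: +604 days → 8 December 2021.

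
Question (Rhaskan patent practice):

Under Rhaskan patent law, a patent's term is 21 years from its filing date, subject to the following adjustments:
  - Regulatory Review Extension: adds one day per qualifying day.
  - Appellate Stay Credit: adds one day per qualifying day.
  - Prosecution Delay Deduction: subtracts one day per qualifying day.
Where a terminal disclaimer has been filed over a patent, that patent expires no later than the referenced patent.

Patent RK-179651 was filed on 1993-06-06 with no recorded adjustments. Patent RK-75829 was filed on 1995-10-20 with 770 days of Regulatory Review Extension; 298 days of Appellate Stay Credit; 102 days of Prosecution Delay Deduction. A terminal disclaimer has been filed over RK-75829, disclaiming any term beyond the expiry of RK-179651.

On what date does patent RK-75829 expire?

June 6, 2014

Natural term of RK-75829:
  Base: filing + 21 years → 20 October 2016.
  Regulatory Review Extension: +770 days → 29 November 2018.
  Appellate Stay Credit: +298 days → 23 September 2019.
  Prosecution Delay Deduction: −102 days → 13 June 2019.
Expiry of referenced patent RK-179651:
  Base: filing + 21 years → 6 June 2014.
Terminal disclaimer: RK-75829 expires on the earlier of 13 June 2019 and 6 June 2014.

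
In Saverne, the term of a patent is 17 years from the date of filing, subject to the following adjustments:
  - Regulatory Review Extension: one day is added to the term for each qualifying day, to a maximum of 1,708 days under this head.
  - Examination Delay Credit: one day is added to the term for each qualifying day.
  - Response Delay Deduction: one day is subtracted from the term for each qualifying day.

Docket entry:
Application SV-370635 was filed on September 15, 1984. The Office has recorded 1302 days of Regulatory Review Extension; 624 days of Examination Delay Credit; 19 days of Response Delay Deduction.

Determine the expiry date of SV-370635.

December 5, 2006

Base term: filing date + 17 years → 15 September 2001.
Regulatory Review Extension: 1302 days (within the 1708-day cap) → +1302 days → 9 April 2005.
Examination Delay Credit: +624 days → 24 December 2006.
Response Delay Deduction: −19 days → 5 December 2006.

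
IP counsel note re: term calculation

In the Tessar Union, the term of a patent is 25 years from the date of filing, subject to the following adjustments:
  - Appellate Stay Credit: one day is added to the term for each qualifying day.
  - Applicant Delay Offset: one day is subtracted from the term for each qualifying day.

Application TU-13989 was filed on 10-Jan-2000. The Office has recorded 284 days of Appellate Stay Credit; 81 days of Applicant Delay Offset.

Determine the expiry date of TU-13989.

August 1, 2025

Base term: filing date + 25 years → 10 January 2025.
Appellate Stay Credit: +284 days → 21 October 2025.
Applicant Delay Offset: −81 days → 1 August 2025.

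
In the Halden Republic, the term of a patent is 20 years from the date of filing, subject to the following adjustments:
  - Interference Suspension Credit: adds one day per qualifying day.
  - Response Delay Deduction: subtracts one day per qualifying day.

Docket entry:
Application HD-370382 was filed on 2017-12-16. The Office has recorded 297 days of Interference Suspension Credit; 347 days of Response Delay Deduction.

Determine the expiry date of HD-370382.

2037-10-27

Base term: filing date + 20 years → 16 December 2037.
Interference Suspension Credit: +297 days → 9 October 2038.
Response Delay Deduction: −347 days → 27 October 2037.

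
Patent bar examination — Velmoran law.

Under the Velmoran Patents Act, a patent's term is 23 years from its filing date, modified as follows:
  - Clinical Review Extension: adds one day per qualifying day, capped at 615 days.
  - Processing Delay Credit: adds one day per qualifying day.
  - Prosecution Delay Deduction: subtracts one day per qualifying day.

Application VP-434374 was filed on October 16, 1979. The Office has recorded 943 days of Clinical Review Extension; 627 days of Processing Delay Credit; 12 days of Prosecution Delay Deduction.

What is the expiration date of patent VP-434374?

2006-02-27

Base term: filing date + 23 years → 16 October 2002.
Clinical Review Extension: 943 days claimed exceeds the 615-day cap, so +615 days → 22 June 2004.
Processing Delay Credit: +627 days → 11 March 2006.
Prosecution Delay Deduction: −12 days → 27 February 2006.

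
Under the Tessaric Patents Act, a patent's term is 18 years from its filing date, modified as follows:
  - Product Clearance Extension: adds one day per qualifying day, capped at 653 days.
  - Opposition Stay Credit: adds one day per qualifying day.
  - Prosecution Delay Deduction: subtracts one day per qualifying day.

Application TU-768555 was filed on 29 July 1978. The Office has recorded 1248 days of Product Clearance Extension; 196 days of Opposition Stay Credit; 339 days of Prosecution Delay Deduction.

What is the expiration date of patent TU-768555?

Base term: filing date + 18 years → 29 July 1996.
Product Clearance Extension: 1248 days claimed exceeds the 653-day cap, so +653 days → 13 May 1998.
Opposition Stay Credit: +196 days → 25 November 1998.
Prosecution Delay Deduction: −339 days → 21 December 1997.

December 21, 1997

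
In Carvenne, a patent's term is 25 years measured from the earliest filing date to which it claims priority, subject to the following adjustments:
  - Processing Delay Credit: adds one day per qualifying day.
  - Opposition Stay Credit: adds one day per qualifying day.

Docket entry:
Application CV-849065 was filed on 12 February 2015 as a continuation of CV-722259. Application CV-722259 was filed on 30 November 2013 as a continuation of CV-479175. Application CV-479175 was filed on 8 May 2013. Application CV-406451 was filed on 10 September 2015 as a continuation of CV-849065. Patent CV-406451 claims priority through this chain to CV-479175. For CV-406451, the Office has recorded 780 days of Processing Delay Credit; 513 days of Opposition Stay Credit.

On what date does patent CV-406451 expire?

2041-11-21

Earliest priority filing: 8 May 2013.
Base term: 8 May 2013 + 25 years → 8 May 2038.
Processing Delay Credit: +780 days → 26 June 2040.
Opposition Stay Credit: +513 days → 21 November 2041.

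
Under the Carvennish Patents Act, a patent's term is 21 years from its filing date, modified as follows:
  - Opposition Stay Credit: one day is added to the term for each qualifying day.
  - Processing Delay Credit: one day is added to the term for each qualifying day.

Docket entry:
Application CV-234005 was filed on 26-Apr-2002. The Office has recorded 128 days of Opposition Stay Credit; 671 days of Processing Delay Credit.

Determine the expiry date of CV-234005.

2025-07-03

Base term: filing date + 21 years → 26 April 2023.
Opposition Stay Credit: +128 days → 1 September 2023.
Processing Delay Credit: +671 days → 3 July 2025.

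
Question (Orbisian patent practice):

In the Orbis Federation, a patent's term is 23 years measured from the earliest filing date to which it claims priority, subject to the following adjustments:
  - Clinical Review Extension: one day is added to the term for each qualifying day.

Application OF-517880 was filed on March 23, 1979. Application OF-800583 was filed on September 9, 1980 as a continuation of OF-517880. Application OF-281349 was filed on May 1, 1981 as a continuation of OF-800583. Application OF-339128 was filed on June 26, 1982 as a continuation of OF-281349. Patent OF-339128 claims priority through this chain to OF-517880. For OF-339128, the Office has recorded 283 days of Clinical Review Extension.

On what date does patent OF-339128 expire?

Earliest priority filing: 23 March 1979.
Base term: 23 March 1979 + 23 years → 23 March 2002.
Clinical Review Extension: +283 days → 31 December 2002.

December 31, 2002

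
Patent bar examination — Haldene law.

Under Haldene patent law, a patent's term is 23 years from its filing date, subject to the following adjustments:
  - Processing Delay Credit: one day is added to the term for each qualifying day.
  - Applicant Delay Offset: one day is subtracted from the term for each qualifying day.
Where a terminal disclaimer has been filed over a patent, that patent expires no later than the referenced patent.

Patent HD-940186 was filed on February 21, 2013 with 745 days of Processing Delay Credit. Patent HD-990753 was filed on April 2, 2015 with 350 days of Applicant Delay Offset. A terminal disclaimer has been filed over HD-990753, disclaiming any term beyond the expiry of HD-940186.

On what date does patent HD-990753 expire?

Natural term of HD-990753:
  Base: filing + 23 years → 2 April 2038.
  Applicant Delay Offset: −350 days → 17 April 2037.
Expiry of referenced patent HD-940186:
  Base: filing + 23 years → 21 February 2036.
  Processing Delay Credit: +745 days → 7 March 2038.
Terminal disclaimer: HD-990753 expires on the earlier of 17 April 2037 and 7 March 2038.

April 17, 2037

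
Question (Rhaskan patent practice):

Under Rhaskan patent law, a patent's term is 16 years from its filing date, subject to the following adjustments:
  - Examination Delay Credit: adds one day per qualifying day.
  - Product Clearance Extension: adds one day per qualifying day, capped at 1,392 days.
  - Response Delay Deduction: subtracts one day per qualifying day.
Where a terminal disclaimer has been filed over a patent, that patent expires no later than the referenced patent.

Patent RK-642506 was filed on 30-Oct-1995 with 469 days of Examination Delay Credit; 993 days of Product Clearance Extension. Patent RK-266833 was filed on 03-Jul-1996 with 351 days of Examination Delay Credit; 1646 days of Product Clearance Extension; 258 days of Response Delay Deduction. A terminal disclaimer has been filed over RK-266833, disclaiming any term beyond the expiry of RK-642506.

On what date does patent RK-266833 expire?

Natural term of RK-266833:
  Base: filing + 16 years → 3 July 2012.
  Examination Delay Credit: +351 days → 19 June 2013.
  Product Clearance Extension: 1646 days claimed exceeds the 1392-day cap, so +1392 days → 11 April 2017.
  Response Delay Deduction: −258 days → 27 July 2016.
Expiry of referenced patent RK-642506:
  Base: filing + 16 years → 30 October 2011.
  Examination Delay Credit: +469 days → 10 February 2013.
  Product Clearance Extension: 993 days (within the 1392-day cap) → +993 days → 31 October 2015.
Terminal disclaimer: RK-266833 expires on the earlier of 27 July 2016 and 31 October 2015.

October 31, 2015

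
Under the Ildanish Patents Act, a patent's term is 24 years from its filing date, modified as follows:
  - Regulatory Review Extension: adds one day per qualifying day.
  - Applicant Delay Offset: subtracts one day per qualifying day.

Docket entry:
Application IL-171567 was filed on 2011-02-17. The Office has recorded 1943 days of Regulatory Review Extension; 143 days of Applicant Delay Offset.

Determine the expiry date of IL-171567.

2040-01-22

Base term: filing date + 24 years → 17 February 2035.
Regulatory Review Extension: +1943 days → 13 June 2040.
Applicant Delay Offset: −143 days → 22 January 2040.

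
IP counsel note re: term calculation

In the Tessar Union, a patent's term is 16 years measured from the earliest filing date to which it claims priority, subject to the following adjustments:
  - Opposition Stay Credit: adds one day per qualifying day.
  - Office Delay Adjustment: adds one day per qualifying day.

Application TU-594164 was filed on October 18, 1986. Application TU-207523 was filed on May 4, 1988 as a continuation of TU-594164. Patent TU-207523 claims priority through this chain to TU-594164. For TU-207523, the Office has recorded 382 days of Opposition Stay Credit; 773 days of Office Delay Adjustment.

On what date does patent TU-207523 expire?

Earliest priority filing: 18 October 1986.
Base term: 18 October 1986 + 16 years → 18 October 2002.
Opposition Stay Credit: +382 days → 4 November 2003.
Office Delay Adjustment: +773 days → 16 December 2005.

December 16, 2005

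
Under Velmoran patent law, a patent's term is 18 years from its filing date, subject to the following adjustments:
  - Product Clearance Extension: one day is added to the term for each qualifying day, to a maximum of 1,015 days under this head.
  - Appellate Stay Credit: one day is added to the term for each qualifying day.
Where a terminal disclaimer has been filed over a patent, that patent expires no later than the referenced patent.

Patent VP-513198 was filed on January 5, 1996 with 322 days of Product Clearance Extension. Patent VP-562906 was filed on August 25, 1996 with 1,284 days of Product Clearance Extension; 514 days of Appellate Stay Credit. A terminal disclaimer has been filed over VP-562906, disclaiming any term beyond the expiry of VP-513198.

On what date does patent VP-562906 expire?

Natural term of VP-562906:
  Base: filing + 18 years → 25 August 2014.
  Product Clearance Extension: 1284 days claimed exceeds the 1015-day cap, so +1015 days → 5 June 2017.
  Appellate Stay Credit: +514 days → 1 November 2018.
Expiry of referenced patent VP-513198:
  Base: filing + 18 years → 5 January 2014.
  Product Clearance Extension: 322 days (within the 1015-day cap) → +322 days → 23 November 2014.
Terminal disclaimer: VP-562906 expires on the earlier of 1 November 2018 and 23 November 2014.

November 23, 2014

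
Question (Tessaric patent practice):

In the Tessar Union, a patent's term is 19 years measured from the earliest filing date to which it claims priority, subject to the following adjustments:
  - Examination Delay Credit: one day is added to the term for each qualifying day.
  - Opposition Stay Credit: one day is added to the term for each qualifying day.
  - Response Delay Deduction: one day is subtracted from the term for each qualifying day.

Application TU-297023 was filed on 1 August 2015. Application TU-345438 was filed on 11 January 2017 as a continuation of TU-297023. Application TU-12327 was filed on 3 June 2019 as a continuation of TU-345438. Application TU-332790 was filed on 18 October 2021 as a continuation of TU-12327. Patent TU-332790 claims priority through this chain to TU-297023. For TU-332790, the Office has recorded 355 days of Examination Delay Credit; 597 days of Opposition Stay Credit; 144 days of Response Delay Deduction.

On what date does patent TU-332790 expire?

October 17, 2036

Earliest priority filing: 1 August 2015.
Base term: 1 August 2015 + 19 years → 1 August 2034.
Examination Delay Credit: +355 days → 22 July 2035.
Opposition Stay Credit: +597 days → 10 March 2037.
Response Delay Deduction: −144 days → 17 October 2036.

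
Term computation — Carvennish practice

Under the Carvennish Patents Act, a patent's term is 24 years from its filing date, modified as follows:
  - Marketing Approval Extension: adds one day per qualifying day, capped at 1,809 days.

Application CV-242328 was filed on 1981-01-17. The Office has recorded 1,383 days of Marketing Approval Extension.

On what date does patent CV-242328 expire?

2008-10-31

Base term: filing date + 24 years → 17 January 2005.
Marketing Approval Extension: 1383 days (within the 1809-day cap) → +1383 days → 31 October 2008.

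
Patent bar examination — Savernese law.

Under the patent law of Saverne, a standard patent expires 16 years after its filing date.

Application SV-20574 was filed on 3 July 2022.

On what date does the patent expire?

Filing date + 16 years → 3 July 2038.

July 3, 2038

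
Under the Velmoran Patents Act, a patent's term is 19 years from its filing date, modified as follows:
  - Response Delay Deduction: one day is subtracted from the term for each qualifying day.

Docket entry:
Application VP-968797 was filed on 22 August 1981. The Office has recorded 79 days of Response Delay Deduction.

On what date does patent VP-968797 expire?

June 4, 2000

Base term: filing date + 19 years → 22 August 2000.
Response Delay Deduction: −79 days → 4 June 2000.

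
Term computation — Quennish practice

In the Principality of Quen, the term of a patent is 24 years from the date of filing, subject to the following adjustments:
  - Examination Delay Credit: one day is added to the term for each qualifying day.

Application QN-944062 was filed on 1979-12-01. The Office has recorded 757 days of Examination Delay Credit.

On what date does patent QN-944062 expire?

2005-12-27

Base term: filing date + 24 years → 1 December 2003.
Examination Delay Credit: +757 days → 27 December 2005.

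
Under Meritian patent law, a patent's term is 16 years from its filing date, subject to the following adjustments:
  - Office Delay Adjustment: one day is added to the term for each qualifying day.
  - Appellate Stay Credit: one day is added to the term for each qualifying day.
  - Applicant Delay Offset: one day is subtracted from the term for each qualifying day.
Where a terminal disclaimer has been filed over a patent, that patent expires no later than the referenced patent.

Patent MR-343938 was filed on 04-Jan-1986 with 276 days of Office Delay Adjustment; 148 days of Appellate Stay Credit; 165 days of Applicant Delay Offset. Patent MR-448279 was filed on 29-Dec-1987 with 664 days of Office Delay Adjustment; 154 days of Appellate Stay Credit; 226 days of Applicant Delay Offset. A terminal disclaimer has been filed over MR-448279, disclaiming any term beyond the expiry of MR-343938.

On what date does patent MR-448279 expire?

September 20, 2002

Natural term of MR-448279:
  Base: filing + 16 years → 29 December 2003.
  Office Delay Adjustment: +664 days → 23 October 2005.
  Appellate Stay Credit: +154 days → 26 March 2006.
  Applicant Delay Offset: −226 days → 12 August 2005.
Expiry of referenced patent MR-343938:
  Base: filing + 16 years → 4 January 2002.
  Office Delay Adjustment: +276 days → 7 October 2002.
  Appellate Stay Credit: +148 days → 4 March 2003.
  Applicant Delay Offset: −165 days → 20 September 2002.
Terminal disclaimer: MR-448279 expires on the earlier of 12 August 2005 and 20 September 2002.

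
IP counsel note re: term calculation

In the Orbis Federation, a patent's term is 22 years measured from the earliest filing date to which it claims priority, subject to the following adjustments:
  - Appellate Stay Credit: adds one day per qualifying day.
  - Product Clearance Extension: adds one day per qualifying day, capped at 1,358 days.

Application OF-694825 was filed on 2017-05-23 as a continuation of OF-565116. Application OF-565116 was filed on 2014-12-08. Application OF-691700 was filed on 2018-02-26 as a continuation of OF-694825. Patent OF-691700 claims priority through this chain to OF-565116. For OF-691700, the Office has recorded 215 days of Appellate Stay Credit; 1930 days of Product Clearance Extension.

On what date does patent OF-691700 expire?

March 30, 2041

Earliest priority filing: 8 December 2014.
Base term: 8 December 2014 + 22 years → 8 December 2036.
Appellate Stay Credit: +215 days → 11 July 2037.
Product Clearance Extension: 1930 days claimed exceeds the 1358-day cap, so +1358 days → 30 March 2041.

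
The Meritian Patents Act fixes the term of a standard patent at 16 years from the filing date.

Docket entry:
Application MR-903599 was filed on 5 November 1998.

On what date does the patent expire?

November 5, 2014

Filing date + 16 years → 5 November 2014.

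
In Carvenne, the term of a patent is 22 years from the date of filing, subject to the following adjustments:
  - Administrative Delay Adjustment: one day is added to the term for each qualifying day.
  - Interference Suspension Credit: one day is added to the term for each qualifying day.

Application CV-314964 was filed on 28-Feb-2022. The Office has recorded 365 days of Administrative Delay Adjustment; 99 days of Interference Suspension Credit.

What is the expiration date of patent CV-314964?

2045-06-06

Base term: filing date + 22 years → 28 February 2044.
Administrative Delay Adjustment: +365 days → 27 February 2045.
Interference Suspension Credit: +99 days → 6 June 2045.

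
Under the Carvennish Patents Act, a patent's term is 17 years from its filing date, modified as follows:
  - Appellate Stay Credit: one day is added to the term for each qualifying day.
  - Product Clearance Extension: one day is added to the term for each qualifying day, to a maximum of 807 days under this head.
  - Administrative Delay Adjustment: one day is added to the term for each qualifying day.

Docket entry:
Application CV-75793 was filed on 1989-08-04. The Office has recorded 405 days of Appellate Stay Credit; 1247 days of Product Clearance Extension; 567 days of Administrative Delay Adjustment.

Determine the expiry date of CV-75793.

June 18, 2011

Base term: filing date + 17 years → 4 August 2006.
Appellate Stay Credit: +405 days → 13 September 2007.
Product Clearance Extension: 1247 days claimed exceeds the 807-day cap, so +807 days → 28 November 2009.
Administrative Delay Adjustment: +567 days → 18 June 2011.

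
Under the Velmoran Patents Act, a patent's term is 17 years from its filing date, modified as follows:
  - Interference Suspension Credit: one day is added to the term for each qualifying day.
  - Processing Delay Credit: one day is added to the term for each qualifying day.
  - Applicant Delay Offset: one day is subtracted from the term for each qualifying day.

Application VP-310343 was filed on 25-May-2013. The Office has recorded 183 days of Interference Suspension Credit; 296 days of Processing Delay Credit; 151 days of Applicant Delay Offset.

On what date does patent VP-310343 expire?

Base term: filing date + 17 years → 25 May 2030.
Interference Suspension Credit: +183 days → 24 November 2030.
Processing Delay Credit: +296 days → 16 September 2031.
Applicant Delay Offset: −151 days → 18 April 2031.

April 18, 2031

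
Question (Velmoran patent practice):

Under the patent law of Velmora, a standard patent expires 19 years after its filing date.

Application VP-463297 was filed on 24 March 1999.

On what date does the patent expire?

March 24, 2018

Filing date + 19 years → 24 March 2018.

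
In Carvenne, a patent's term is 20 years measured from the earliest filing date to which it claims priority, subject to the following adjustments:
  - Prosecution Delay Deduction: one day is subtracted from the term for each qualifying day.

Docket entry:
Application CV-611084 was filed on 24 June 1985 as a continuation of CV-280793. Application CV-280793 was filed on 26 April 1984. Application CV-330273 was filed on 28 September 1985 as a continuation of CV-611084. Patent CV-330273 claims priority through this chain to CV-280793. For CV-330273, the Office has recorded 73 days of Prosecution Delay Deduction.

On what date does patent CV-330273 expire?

Earliest priority filing: 26 April 1984.
Base term: 26 April 1984 + 20 years → 26 April 2004.
Prosecution Delay Deduction: −73 days → 13 February 2004.

February 13, 2004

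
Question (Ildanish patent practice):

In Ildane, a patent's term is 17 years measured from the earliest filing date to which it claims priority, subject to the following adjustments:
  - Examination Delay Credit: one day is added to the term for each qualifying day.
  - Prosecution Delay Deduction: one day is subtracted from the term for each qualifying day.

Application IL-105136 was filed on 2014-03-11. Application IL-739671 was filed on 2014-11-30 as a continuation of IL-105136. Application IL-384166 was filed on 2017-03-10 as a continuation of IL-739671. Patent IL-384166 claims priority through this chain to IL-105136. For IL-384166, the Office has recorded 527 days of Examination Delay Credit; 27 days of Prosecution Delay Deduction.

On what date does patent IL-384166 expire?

July 23, 2032

Earliest priority filing: 11 March 2014.
Base term: 11 March 2014 + 17 years → 11 March 2031.
Examination Delay Credit: +527 days → 19 August 2032.
Prosecution Delay Deduction: −27 days → 23 July 2032.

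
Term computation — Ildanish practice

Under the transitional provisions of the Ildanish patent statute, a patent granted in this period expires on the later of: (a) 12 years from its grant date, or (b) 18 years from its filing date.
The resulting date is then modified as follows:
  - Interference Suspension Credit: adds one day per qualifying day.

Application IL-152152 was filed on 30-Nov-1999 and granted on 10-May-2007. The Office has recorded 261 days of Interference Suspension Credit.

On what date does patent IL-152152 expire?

January 26, 2020

(a) grant + 12 years → 10 May 2019.
(b) filing + 18 years → 30 November 2017.
Later of the two: 10 May 2019.
Interference Suspension Credit: +261 days → 26 January 2020.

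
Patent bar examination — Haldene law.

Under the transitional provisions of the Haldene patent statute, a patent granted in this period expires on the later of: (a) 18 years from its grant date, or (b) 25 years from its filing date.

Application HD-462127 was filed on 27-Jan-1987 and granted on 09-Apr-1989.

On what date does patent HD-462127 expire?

2012-01-27

(a) grant + 18 years → 9 April 2007.
(b) filing + 25 years → 27 January 2012.
Later of the two: 27 January 2012.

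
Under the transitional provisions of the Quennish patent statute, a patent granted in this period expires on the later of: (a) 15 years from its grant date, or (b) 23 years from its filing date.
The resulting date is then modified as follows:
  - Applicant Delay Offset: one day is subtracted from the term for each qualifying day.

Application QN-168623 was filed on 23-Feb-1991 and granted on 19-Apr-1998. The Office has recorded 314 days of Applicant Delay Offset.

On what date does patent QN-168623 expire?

(a) grant + 15 years → 19 April 2013.
(b) filing + 23 years → 23 February 2014.
Later of the two: 23 February 2014.
Applicant Delay Offset: −314 days → 15 April 2013.

2013-04-15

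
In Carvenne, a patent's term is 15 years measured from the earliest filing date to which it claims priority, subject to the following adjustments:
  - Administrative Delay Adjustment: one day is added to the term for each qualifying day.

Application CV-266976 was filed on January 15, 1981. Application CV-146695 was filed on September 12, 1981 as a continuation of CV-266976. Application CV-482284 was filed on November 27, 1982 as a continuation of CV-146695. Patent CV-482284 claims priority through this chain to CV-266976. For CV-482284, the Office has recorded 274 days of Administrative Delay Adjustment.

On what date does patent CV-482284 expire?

October 15, 1996

Earliest priority filing: 15 January 1981.
Base term: 15 January 1981 + 15 years → 15 January 1996.
Administrative Delay Adjustment: +274 days → 15 October 1996.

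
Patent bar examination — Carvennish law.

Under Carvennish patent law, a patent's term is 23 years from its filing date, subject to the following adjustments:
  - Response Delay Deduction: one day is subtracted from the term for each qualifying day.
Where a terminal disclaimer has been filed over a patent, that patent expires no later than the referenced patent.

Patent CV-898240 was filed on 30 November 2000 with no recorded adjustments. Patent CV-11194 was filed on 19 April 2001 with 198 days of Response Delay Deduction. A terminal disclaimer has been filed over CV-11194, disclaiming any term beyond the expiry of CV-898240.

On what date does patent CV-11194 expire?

October 4, 2023

Natural term of CV-11194:
  Base: filing + 23 years → 19 April 2024.
  Response Delay Deduction: −198 days → 4 October 2023.
Expiry of referenced patent CV-898240:
  Base: filing + 23 years → 30 November 2023.
Terminal disclaimer: CV-11194 expires on the earlier of 4 October 2023 and 30 November 2023.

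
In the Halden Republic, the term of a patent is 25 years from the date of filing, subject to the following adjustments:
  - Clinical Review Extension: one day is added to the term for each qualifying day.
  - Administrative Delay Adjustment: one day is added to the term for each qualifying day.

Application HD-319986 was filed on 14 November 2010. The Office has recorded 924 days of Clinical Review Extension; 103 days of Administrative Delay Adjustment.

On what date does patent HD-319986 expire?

2038-09-06

Base term: filing date + 25 years → 14 November 2035.
Clinical Review Extension: +924 days → 26 May 2038.
Administrative Delay Adjustment: +103 days → 6 September 2038.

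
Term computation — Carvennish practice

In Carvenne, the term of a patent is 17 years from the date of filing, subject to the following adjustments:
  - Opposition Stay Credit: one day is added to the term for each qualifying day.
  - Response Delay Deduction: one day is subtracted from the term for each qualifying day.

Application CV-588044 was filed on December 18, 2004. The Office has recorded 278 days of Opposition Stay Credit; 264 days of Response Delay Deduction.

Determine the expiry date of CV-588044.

Base term: filing date + 17 years → 18 December 2021.
Opposition Stay Credit: +278 days → 22 September 2022.
Response Delay Deduction: −264 days → 1 January 2022.

January 1, 2022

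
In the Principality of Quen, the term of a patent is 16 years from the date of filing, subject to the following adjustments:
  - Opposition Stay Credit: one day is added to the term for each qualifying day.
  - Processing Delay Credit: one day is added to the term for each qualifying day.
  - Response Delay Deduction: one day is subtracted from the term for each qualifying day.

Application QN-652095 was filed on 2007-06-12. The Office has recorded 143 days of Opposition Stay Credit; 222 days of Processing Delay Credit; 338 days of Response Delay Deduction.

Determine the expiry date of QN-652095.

2023-07-09

Base term: filing date + 16 years → 12 June 2023.
Opposition Stay Credit: +143 days → 2 November 2023.
Processing Delay Credit: +222 days → 11 June 2024.
Response Delay Deduction: −338 days → 9 July 2023.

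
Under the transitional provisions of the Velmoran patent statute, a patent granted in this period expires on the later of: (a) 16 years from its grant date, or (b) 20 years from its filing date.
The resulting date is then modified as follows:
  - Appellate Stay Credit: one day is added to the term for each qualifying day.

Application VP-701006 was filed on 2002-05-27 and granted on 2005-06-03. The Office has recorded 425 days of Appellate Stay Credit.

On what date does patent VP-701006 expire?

July 26, 2023

(a) grant + 16 years → 3 June 2021.
(b) filing + 20 years → 27 May 2022.
Later of the two: 27 May 2022.
Appellate Stay Credit: +425 days → 26 July 2023.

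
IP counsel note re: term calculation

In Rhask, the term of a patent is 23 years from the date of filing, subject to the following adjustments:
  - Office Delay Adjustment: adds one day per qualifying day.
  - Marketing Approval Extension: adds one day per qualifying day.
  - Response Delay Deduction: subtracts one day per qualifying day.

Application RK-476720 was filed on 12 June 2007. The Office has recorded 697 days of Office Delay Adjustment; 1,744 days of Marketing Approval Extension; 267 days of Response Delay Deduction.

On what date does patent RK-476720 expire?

Base term: filing date + 23 years → 12 June 2030.
Office Delay Adjustment: +697 days → 9 May 2032.
Marketing Approval Extension: +1744 days → 16 February 2037.
Response Delay Deduction: −267 days → 25 May 2036.

May 25, 2036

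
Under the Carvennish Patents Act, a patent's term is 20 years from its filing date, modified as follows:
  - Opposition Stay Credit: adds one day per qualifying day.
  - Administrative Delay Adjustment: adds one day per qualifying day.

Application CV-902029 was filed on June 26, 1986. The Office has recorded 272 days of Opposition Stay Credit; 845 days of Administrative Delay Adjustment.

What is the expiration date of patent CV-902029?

Base term: filing date + 20 years → 26 June 2006.
Opposition Stay Credit: +272 days → 25 March 2007.
Administrative Delay Adjustment: +845 days → 17 July 2009.

2009-07-17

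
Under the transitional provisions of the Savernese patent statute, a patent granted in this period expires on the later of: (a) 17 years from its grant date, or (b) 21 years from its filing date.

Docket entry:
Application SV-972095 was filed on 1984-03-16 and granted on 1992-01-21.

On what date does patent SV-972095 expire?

(a) grant + 17 years → 21 January 2009.
(b) filing + 21 years → 16 March 2005.
Later of the two: 21 January 2009.

2009-01-21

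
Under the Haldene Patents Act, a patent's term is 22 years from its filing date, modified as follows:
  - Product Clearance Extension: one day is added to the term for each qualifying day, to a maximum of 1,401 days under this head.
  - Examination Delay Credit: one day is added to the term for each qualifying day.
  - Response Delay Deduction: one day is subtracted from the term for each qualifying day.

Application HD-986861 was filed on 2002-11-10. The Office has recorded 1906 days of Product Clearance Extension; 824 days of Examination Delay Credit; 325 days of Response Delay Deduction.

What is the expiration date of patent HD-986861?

January 23, 2030

Base term: filing date + 22 years → 10 November 2024.
Product Clearance Extension: 1906 days claimed exceeds the 1401-day cap, so +1401 days → 11 September 2028.
Examination Delay Credit: +824 days → 14 December 2030.
Response Delay Deduction: −325 days → 23 January 2030.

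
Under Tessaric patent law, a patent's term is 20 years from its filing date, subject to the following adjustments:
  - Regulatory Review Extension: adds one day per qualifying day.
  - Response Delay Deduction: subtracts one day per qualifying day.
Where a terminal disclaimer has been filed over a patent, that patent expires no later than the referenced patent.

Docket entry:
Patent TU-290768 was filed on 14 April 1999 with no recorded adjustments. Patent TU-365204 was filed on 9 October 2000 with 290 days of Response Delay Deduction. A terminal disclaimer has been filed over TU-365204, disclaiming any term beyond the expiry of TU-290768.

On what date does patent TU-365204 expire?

Natural term of TU-365204:
  Base: filing + 20 years → 9 October 2020.
  Response Delay Deduction: −290 days → 24 December 2019.
Expiry of referenced patent TU-290768:
  Base: filing + 20 years → 14 April 2019.
Terminal disclaimer: TU-365204 expires on the earlier of 24 December 2019 and 14 April 2019.

2019-04-14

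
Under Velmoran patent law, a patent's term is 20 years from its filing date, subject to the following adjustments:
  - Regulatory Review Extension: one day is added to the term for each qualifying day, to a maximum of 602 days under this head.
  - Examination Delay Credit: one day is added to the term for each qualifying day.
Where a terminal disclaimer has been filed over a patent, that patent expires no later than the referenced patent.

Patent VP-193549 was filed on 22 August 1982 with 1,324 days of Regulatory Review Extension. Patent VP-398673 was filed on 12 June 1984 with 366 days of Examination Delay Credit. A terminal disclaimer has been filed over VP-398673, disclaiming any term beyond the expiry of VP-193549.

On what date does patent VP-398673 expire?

Natural term of VP-398673:
  Base: filing + 20 years → 12 June 2004.
  Examination Delay Credit: +366 days → 13 June 2005.
Expiry of referenced patent VP-193549:
  Base: filing + 20 years → 22 August 2002.
  Regulatory Review Extension: 1324 days claimed exceeds the 602-day cap, so +602 days → 15 April 2004.
Terminal disclaimer: VP-398673 expires on the earlier of 13 June 2005 and 15 April 2004.

April 15, 2004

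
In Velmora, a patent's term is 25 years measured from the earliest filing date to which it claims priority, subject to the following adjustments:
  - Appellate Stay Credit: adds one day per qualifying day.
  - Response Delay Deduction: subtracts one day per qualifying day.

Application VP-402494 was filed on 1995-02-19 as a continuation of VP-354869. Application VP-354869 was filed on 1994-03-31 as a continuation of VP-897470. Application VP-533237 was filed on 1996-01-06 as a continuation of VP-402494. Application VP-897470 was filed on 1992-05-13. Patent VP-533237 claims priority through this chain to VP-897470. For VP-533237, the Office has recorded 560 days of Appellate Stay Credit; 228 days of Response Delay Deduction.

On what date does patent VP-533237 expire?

Earliest priority filing: 13 May 1992.
Base term: 13 May 1992 + 25 years → 13 May 2017.
Appellate Stay Credit: +560 days → 24 November 2018.
Response Delay Deduction: −228 days → 10 April 2018.

April 10, 2018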